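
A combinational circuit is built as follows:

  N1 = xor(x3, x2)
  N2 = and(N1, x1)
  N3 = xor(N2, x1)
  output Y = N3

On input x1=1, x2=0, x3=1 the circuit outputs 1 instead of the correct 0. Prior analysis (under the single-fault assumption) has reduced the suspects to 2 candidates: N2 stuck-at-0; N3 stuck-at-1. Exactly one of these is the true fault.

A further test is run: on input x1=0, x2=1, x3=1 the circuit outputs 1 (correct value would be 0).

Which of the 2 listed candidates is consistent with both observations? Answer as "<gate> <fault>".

N3 stuck-at-1

Evaluate each candidate on input x1=0, x2=1, x3=1:
  N2 stuck-at-0: N1=0, N2=0 [stuck-at-0], N3=0 → 0 — eliminated
  N3 stuck-at-1: N1=0, N2=0, N3=1 [stuck-at-1] → 1 — matches
Only N3 stuck-at-1 reproduces the observed 1.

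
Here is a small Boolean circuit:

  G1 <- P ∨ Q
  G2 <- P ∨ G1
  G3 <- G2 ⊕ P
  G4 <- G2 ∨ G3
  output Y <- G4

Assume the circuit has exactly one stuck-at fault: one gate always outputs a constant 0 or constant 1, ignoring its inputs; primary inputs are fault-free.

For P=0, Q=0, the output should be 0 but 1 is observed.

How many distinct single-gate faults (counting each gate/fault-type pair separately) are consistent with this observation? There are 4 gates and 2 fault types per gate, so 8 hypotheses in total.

4

Fault-free: G1=0, G2=0, G3=0, G4=0 → 0. Observed 1.
  G1 stuck-at-0: output 0 ✗
  G1 stuck-at-1: output 1 ✓
  G2 stuck-at-0: output 0 ✗
  G2 stuck-at-1: output 1 ✓
  G3 stuck-at-0: output 0 ✗
  G3 stuck-at-1: output 1 ✓
  G4 stuck-at-0: output 0 ✗
  G4 stuck-at-1: output 1 ✓
Consistent faults: {G1 stuck-at-1, G2 stuck-at-1, G3 stuck-at-1, G4 stuck-at-1} — 4 in all.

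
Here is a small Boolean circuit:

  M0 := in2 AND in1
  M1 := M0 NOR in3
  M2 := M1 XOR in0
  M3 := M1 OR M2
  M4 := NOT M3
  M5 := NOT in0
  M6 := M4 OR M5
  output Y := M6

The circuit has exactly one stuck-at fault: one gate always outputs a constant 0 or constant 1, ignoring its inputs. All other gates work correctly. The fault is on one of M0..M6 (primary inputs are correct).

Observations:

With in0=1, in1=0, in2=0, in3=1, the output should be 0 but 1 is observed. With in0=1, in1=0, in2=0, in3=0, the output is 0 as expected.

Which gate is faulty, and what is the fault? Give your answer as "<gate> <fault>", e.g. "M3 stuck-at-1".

M2 stuck-at-0

Fault-free values for test 1 (in0=1, in1=0, in2=0, in3=1): M0=0, M1=0, M2=1, M3=1, M4=0, M5=0, M6=0, giving Y=0. Observed 1.
Test 1: faults giving observed 1 are {M2 stuck-at-0, M3 stuck-at-0, M4 stuck-at-1, M5 stuck-at-1, M6 stuck-at-1}.
Test 2 (in0=1, in1=0, in2=0, in3=0): fault-free M0=0, M1=1, M2=0, M3=1, M4=0, M5=0, M6=0 → 0; observed 0. Eliminates M3 stuck-at-0, M4 stuck-at-1, M5 stuck-at-1, M6 stuck-at-1.
Only M2 stuck-at-0 is consistent with every test.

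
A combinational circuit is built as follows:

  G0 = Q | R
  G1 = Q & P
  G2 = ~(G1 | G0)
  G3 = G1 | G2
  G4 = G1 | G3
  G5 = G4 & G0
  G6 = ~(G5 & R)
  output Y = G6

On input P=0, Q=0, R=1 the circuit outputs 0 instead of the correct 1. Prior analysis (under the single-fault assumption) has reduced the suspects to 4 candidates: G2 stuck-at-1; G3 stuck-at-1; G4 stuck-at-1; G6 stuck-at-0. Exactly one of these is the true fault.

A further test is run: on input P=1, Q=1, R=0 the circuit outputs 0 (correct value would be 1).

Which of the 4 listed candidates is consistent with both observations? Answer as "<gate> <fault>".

G6 stuck-at-0

Evaluate each candidate on input P=1, Q=1, R=0:
  G2 stuck-at-1: G0=1, G1=1, G2=1 [stuck-at-1], G3=1, G4=1, G5=1, G6=1 → 1 — eliminated
  G3 stuck-at-1: G0=1, G1=1, G2=0, G3=1 [stuck-at-1], G4=1, G5=1, G6=1 → 1 — eliminated
  G4 stuck-at-1: G0=1, G1=1, G2=0, G3=1, G4=1 [stuck-at-1], G5=1, G6=1 → 1 — eliminated
  G6 stuck-at-0: G0=1, G1=1, G2=0, G3=1, G4=1, G5=1, G6=0 [stuck-at-0] → 0 — matches
Only G6 stuck-at-0 reproduces the observed 0.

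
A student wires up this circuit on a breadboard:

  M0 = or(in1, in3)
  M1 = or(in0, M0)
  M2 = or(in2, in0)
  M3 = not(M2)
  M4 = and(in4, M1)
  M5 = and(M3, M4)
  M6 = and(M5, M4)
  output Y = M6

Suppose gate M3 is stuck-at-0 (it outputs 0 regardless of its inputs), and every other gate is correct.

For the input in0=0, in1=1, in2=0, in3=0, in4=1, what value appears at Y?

0

Propagate with M3 forced: M0=1, M1=1, M2=0, M3=0 [stuck-at-0], M4=1, M5=0, M6=0.
So Y = 0. (Without the fault it would be 1.)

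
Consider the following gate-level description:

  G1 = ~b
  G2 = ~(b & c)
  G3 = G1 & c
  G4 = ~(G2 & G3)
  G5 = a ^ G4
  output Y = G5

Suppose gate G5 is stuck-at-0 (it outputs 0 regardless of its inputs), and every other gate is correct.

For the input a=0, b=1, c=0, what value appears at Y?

Propagate with G5 forced: G1=0, G2=1, G3=0, G4=1, G5=0 [stuck-at-0].
So Y = 0. (Without the fault it would be 1.)

0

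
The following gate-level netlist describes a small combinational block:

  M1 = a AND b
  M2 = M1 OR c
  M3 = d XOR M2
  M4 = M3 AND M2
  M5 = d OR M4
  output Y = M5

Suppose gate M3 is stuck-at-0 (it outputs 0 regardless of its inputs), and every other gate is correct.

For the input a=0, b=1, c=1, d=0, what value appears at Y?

0

Propagate with M3 forced: M1=0, M2=1, M3=0 [stuck-at-0], M4=0, M5=0.
So Y = 0. (Without the fault it would be 1.)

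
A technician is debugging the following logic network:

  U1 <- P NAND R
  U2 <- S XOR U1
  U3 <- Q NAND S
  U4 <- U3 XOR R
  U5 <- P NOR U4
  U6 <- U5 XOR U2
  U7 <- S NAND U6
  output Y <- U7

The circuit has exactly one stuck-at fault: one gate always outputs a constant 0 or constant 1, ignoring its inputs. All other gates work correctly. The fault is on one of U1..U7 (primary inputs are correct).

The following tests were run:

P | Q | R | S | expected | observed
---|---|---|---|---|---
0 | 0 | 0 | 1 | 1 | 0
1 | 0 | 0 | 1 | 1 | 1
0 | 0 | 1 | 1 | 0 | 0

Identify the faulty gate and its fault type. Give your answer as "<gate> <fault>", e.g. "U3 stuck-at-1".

Fault-free values for test 1 (P=0, Q=0, R=0, S=1): U1=1, U2=0, U3=1, U4=1, U5=0, U6=0, U7=1, giving Y=1. Observed 0.
Test 1: faults giving observed 0 are {U1 stuck-at-0, U2 stuck-at-1, U3 stuck-at-0, U4 stuck-at-0, U5 stuck-at-1, U6 stuck-at-1, U7 stuck-at-0}.
Test 2 (P=1, Q=0, R=0, S=1): fault-free U1=1, U2=0, U3=1, U4=1, U5=0, U6=0, U7=1 → 1; observed 1. Eliminates U1 stuck-at-0, U2 stuck-at-1, U5 stuck-at-1, U6 stuck-at-1, U7 stuck-at-0.
Test 3 (P=0, Q=0, R=1, S=1): fault-free U1=1, U2=0, U3=1, U4=0, U5=1, U6=1, U7=0 → 0; observed 0. Eliminates U3 stuck-at-0.
Only U4 stuck-at-0 is consistent with every test.

U4 stuck-at-0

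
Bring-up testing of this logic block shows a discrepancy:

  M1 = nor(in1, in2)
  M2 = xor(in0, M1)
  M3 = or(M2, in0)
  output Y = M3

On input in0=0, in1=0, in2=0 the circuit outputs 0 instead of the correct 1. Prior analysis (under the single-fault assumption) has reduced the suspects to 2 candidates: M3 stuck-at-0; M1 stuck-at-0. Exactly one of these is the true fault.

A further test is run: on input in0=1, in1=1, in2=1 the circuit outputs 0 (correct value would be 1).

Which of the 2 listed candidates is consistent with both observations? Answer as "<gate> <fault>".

M3 stuck-at-0

Evaluate each candidate on input in0=1, in1=1, in2=1:
  M3 stuck-at-0: M1=0, M2=1, M3=0 [stuck-at-0] → 0 — matches
  M1 stuck-at-0: M1=0 [stuck-at-0], M2=1, M3=1 → 1 — eliminated
Only M3 stuck-at-0 reproduces the observed 0.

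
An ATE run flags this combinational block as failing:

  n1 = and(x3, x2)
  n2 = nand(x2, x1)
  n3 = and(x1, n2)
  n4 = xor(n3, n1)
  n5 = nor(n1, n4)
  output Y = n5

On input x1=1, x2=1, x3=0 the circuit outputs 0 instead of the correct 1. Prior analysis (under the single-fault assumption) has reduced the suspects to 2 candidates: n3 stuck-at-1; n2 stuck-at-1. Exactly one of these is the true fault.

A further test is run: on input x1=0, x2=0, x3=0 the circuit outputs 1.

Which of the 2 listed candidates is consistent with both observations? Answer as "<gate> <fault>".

n2 stuck-at-1

Evaluate each candidate on input x1=0, x2=0, x3=0:
  n3 stuck-at-1: n1=0, n2=1, n3=1 [stuck-at-1], n4=1, n5=0 → 0 — eliminated
  n2 stuck-at-1: n1=0, n2=1 [stuck-at-1], n3=0, n4=0, n5=1 → 1 — matches
Only n2 stuck-at-1 reproduces the observed 1.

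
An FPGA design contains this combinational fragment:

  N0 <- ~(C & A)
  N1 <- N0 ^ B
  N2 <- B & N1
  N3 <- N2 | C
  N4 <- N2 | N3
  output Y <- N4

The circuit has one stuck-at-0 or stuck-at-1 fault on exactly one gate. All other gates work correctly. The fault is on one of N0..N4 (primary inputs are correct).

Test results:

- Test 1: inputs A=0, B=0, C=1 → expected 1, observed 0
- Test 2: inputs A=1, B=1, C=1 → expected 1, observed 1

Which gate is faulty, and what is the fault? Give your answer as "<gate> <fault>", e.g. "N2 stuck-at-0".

N3 stuck-at-0

Fault-free values for test 1 (A=0, B=0, C=1): N0=1, N1=1, N2=0, N3=1, N4=1, giving Y=1. Observed 0.
Test 1: faults giving observed 0 are {N3 stuck-at-0, N4 stuck-at-0}.
Test 2 (A=1, B=1, C=1): fault-free N0=0, N1=1, N2=1, N3=1, N4=1 → 1; observed 1. Eliminates N4 stuck-at-0.
Only N3 stuck-at-0 is consistent with every test.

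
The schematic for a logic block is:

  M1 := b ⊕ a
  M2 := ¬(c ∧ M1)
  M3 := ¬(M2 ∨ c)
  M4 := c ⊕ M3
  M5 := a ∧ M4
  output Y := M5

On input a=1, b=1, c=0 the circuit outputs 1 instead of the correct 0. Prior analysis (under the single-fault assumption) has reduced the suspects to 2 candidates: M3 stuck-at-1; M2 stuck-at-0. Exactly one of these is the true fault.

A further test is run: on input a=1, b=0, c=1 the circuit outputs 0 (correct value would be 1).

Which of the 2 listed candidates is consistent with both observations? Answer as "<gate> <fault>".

Evaluate each candidate on input a=1, b=0, c=1:
  M3 stuck-at-1: M1=1, M2=0, M3=1 [stuck-at-1], M4=0, M5=0 → 0 — matches
  M2 stuck-at-0: M1=1, M2=0 [stuck-at-0], M3=0, M4=1, M5=1 → 1 — eliminated
Only M3 stuck-at-1 reproduces the observed 0.

M3 stuck-at-1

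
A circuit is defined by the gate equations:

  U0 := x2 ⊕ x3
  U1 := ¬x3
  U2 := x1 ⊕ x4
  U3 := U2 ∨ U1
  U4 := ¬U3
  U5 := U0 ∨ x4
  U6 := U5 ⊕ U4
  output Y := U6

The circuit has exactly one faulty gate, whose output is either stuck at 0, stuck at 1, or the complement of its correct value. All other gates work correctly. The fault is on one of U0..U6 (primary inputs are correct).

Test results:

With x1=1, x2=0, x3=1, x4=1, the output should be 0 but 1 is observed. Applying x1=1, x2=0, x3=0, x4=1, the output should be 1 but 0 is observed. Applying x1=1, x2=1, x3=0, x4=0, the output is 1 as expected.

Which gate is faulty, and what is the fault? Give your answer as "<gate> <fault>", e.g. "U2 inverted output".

U1 inverted output

Fault-free values for test 1 (x1=1, x2=0, x3=1, x4=1): U0=1, U1=0, U2=0, U3=0, U4=1, U5=1, U6=0, giving Y=0. Observed 1.
Test 1: faults giving observed 1 are {U1 stuck-at-1, U1 inverted output, U2 stuck-at-1, U2 inverted output, U3 stuck-at-1, U3 inverted output, U4 stuck-at-0, U4 inverted output, U5 stuck-at-0, U5 inverted output, U6 stuck-at-1, U6 inverted output}.
Test 2 (x1=1, x2=0, x3=0, x4=1): fault-free U0=0, U1=1, U2=0, U3=1, U4=0, U5=1, U6=1 → 1; observed 0. Eliminates U1 stuck-at-1, U2 stuck-at-1, U2 inverted output, U3 stuck-at-1, U4 stuck-at-0, U6 stuck-at-1.
Test 3 (x1=1, x2=1, x3=0, x4=0): fault-free U0=1, U1=1, U2=1, U3=1, U4=0, U5=1, U6=1 → 1; observed 1. Eliminates U3 inverted output, U4 inverted output, U5 stuck-at-0, U5 inverted output, U6 inverted output.
Only U1 inverted output is consistent with every test.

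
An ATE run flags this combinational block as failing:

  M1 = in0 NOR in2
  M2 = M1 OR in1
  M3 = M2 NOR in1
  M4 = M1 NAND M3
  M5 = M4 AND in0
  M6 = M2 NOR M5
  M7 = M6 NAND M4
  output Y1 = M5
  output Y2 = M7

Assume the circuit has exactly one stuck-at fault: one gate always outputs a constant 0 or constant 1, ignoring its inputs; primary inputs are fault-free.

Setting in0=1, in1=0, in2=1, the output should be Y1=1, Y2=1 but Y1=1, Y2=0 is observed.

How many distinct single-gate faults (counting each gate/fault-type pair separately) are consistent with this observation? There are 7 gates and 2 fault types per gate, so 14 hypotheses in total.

2

Fault-free: M1=0, M2=0, M3=1, M4=1, M5=1, M6=0, M7=1 → Y1=1, Y2=1. Observed Y1=1, Y2=0.
  M1 stuck-at-0: output Y1=1, Y2=1 ✗
  M1 stuck-at-1: output Y1=1, Y2=1 ✗
  M2 stuck-at-0: output Y1=1, Y2=1 ✗
  M2 stuck-at-1: output Y1=1, Y2=1 ✗
  M3 stuck-at-0: output Y1=1, Y2=1 ✗
  M3 stuck-at-1: output Y1=1, Y2=1 ✗
  M4 stuck-at-0: output Y1=0, Y2=1 ✗
  M4 stuck-at-1: output Y1=1, Y2=1 ✗
  M5 stuck-at-0: output Y1=0, Y2=0 ✗
  M5 stuck-at-1: output Y1=1, Y2=1 ✗
  M6 stuck-at-0: output Y1=1, Y2=1 ✗
  M6 stuck-at-1: output Y1=1, Y2=0 ✓
  M7 stuck-at-0: output Y1=1, Y2=0 ✓
  M7 stuck-at-1: output Y1=1, Y2=1 ✗
Consistent faults: {M6 stuck-at-1, M7 stuck-at-0} — 2 in all.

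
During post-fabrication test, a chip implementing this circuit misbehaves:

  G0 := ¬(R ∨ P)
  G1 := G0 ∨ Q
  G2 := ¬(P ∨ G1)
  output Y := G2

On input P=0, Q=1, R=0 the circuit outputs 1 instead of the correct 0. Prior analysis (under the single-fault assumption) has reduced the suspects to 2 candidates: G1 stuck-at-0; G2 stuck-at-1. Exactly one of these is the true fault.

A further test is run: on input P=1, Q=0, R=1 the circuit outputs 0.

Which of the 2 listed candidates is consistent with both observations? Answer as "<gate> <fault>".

Evaluate each candidate on input P=1, Q=0, R=1:
  G1 stuck-at-0: G0=0, G1=0 [stuck-at-0], G2=0 → 0 — matches
  G2 stuck-at-1: G0=0, G1=0, G2=1 [stuck-at-1] → 1 — eliminated
Only G1 stuck-at-0 reproduces the observed 0.

G1 stuck-at-0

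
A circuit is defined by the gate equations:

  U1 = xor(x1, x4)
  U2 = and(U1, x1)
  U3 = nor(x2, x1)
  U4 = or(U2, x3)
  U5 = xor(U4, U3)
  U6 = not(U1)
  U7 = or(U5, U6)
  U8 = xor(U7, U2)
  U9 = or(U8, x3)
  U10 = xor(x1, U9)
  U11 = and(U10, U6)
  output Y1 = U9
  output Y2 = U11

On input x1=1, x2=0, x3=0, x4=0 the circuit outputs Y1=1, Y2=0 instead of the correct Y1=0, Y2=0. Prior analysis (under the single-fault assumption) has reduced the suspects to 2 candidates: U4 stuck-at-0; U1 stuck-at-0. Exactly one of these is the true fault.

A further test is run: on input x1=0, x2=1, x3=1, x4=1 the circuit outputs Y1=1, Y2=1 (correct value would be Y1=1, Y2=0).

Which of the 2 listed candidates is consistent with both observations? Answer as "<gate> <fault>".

U1 stuck-at-0

Evaluate each candidate on input x1=0, x2=1, x3=1, x4=1:
  U4 stuck-at-0: U1=1, U2=0, U3=0, U4=0 [stuck-at-0], U5=0, U6=0, U7=0, U8=0, U9=1, U10=1, U11=0 → Y1=1, Y2=0 — eliminated
  U1 stuck-at-0: U1=0 [stuck-at-0], U2=0, U3=0, U4=1, U5=1, U6=1, U7=1, U8=1, U9=1, U10=1, U11=1 → Y1=1, Y2=1 — matches
Only U1 stuck-at-0 reproduces the observed Y1=1, Y2=1.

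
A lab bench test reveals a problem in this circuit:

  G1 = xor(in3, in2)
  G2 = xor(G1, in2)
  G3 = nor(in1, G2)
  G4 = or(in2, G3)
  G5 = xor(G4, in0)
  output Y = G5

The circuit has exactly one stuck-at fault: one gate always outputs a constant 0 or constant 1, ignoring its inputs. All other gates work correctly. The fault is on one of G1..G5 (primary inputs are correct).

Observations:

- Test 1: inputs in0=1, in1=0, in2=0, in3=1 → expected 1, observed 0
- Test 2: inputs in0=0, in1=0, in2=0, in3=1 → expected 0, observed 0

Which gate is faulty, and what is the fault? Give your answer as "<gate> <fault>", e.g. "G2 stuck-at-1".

Fault-free values for test 1 (in0=1, in1=0, in2=0, in3=1): G1=1, G2=1, G3=0, G4=0, G5=1, giving Y=1. Observed 0.
Test 1: faults giving observed 0 are {G1 stuck-at-0, G2 stuck-at-0, G3 stuck-at-1, G4 stuck-at-1, G5 stuck-at-0}.
Test 2 (in0=0, in1=0, in2=0, in3=1): fault-free G1=1, G2=1, G3=0, G4=0, G5=0 → 0; observed 0. Eliminates G1 stuck-at-0, G2 stuck-at-0, G3 stuck-at-1, G4 stuck-at-1.
Only G5 stuck-at-0 is consistent with every test.

G5 stuck-at-0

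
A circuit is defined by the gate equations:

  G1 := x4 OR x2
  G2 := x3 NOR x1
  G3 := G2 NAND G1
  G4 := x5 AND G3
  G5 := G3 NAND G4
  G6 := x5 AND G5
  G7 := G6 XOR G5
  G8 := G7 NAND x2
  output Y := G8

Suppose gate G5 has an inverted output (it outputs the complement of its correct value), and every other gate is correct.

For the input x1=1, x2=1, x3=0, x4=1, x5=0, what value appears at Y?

Propagate with G5 forced: G1=1, G2=0, G3=1, G4=0, G5=0 [inverted output], G6=0, G7=0, G8=1.
So Y = 1. (Without the fault it would be 0.)

1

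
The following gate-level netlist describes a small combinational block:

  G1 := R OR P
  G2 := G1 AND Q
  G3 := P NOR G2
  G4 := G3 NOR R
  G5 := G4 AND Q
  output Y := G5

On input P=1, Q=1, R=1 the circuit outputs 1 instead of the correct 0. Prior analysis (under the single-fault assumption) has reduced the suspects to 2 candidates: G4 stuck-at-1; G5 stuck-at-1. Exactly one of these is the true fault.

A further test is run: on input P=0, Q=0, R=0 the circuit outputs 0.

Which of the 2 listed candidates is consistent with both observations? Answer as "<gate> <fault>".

G4 stuck-at-1

Evaluate each candidate on input P=0, Q=0, R=0:
  G4 stuck-at-1: G1=0, G2=0, G3=1, G4=1 [stuck-at-1], G5=0 → 0 — matches
  G5 stuck-at-1: G1=0, G2=0, G3=1, G4=0, G5=1 [stuck-at-1] → 1 — eliminated
Only G4 stuck-at-1 reproduces the observed 0.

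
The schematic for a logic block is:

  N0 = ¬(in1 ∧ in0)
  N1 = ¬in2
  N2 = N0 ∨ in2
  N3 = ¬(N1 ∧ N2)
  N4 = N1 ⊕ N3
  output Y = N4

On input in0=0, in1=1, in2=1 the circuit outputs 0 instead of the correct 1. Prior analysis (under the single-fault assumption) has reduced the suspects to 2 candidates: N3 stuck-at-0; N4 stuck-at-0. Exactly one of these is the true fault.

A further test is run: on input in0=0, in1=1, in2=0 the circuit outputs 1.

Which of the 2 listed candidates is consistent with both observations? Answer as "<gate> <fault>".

Evaluate each candidate on input in0=0, in1=1, in2=0:
  N3 stuck-at-0: N0=1, N1=1, N2=1, N3=0 [stuck-at-0], N4=1 → 1 — matches
  N4 stuck-at-0: N0=1, N1=1, N2=1, N3=0, N4=0 [stuck-at-0] → 0 — eliminated
Only N3 stuck-at-0 reproduces the observed 1.

N3 stuck-at-0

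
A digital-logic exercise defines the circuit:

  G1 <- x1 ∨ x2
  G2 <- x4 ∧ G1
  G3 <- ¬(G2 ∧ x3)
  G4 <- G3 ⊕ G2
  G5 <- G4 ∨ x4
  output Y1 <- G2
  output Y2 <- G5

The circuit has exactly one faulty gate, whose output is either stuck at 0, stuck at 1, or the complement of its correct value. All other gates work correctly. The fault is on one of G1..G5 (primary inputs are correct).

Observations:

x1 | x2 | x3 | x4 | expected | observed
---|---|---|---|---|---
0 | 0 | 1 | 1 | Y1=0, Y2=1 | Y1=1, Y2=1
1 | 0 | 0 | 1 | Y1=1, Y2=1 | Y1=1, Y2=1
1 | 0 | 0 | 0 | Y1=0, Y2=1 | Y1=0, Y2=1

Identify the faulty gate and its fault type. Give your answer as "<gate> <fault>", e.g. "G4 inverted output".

G1 stuck-at-1

Fault-free values for test 1 (x1=0, x2=0, x3=1, x4=1): G1=0, G2=0, G3=1, G4=1, G5=1, giving Y1=0, Y2=1. Observed Y1=1, Y2=1.
Test 1: faults giving observed Y1=1, Y2=1 are {G1 stuck-at-1, G1 inverted output, G2 stuck-at-1, G2 inverted output}.
Test 2 (x1=1, x2=0, x3=0, x4=1): fault-free G1=1, G2=1, G3=1, G4=0, G5=1 → Y1=1, Y2=1; observed Y1=1, Y2=1. Eliminates G1 inverted output, G2 inverted output.
Test 3 (x1=1, x2=0, x3=0, x4=0): fault-free G1=1, G2=0, G3=1, G4=1, G5=1 → Y1=0, Y2=1; observed Y1=0, Y2=1. Eliminates G2 stuck-at-1.
Only G1 stuck-at-1 is consistent with every test.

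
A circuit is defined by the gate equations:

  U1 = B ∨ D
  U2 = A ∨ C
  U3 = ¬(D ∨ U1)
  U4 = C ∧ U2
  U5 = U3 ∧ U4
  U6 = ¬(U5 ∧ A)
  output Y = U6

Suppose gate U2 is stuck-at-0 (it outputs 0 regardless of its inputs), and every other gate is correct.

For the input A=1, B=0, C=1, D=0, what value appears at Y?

Propagate with U2 forced: U1=0, U2=0 [stuck-at-0], U3=1, U4=0, U5=0, U6=1.
So Y = 1. (Without the fault it would be 0.)

1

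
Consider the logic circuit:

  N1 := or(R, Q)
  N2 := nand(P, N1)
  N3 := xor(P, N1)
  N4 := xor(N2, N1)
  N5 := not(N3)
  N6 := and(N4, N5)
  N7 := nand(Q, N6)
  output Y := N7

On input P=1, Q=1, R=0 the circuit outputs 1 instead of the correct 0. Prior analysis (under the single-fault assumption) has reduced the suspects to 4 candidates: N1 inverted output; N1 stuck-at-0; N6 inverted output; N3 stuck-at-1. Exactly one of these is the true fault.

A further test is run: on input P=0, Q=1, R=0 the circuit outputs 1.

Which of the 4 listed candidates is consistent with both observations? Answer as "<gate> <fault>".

N3 stuck-at-1

Evaluate each candidate on input P=0, Q=1, R=0:
  N1 inverted output: N1=0 [inverted output], N2=1, N3=0, N4=1, N5=1, N6=1, N7=0 → 0 — eliminated
  N1 stuck-at-0: N1=0 [stuck-at-0], N2=1, N3=0, N4=1, N5=1, N6=1, N7=0 → 0 — eliminated
  N6 inverted output: N1=1, N2=1, N3=1, N4=0, N5=0, N6=1 [inverted output], N7=0 → 0 — eliminated
  N3 stuck-at-1: N1=1, N2=1, N3=1 [stuck-at-1], N4=0, N5=0, N6=0, N7=1 → 1 — matches
Only N3 stuck-at-1 reproduces the observed 1.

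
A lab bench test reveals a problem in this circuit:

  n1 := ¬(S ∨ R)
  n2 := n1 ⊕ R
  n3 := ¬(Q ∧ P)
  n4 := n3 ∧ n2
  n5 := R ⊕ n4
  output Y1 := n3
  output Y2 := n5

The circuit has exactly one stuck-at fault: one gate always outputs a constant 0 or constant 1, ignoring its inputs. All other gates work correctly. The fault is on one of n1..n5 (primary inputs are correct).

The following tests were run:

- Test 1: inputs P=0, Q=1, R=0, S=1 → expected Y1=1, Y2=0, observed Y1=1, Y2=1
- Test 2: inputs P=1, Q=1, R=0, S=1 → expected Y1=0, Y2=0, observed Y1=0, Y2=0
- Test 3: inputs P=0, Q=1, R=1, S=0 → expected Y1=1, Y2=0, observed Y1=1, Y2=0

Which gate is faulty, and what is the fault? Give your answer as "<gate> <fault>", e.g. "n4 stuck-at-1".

n2 stuck-at-1

Fault-free values for test 1 (P=0, Q=1, R=0, S=1): n1=0, n2=0, n3=1, n4=0, n5=0, giving Y1=1, Y2=0. Observed Y1=1, Y2=1.
Test 1: faults giving observed Y1=1, Y2=1 are {n1 stuck-at-1, n2 stuck-at-1, n4 stuck-at-1, n5 stuck-at-1}.
Test 2 (P=1, Q=1, R=0, S=1): fault-free n1=0, n2=0, n3=0, n4=0, n5=0 → Y1=0, Y2=0; observed Y1=0, Y2=0. Eliminates n4 stuck-at-1, n5 stuck-at-1.
Test 3 (P=0, Q=1, R=1, S=0): fault-free n1=0, n2=1, n3=1, n4=1, n5=0 → Y1=1, Y2=0; observed Y1=1, Y2=0. Eliminates n1 stuck-at-1.
Only n2 stuck-at-1 is consistent with every test.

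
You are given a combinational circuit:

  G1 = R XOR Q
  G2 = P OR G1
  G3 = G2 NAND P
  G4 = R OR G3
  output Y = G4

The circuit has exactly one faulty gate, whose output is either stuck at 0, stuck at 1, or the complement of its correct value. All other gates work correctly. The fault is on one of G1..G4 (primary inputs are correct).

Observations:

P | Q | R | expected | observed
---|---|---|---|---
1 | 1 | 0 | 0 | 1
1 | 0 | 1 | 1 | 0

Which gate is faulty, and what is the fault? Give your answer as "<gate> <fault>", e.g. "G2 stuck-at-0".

Fault-free values for test 1 (P=1, Q=1, R=0): G1=1, G2=1, G3=0, G4=0, giving Y=0. Observed 1.
Test 1: faults giving observed 1 are {G2 stuck-at-0, G2 inverted output, G3 stuck-at-1, G3 inverted output, G4 stuck-at-1, G4 inverted output}.
Test 2 (P=1, Q=0, R=1): fault-free G1=1, G2=1, G3=0, G4=1 → 1; observed 0. Eliminates G2 stuck-at-0, G2 inverted output, G3 stuck-at-1, G3 inverted output, G4 stuck-at-1.
Only G4 inverted output is consistent with every test.

G4 inverted output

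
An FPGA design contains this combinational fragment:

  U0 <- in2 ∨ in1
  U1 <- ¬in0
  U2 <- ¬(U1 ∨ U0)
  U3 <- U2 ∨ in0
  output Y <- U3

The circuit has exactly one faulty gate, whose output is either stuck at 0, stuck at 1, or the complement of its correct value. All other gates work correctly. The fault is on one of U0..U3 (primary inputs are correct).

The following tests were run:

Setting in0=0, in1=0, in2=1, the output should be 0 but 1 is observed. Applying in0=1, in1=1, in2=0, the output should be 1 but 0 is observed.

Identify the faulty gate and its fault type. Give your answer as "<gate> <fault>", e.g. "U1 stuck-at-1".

U3 inverted output

Fault-free values for test 1 (in0=0, in1=0, in2=1): U0=1, U1=1, U2=0, U3=0, giving Y=0. Observed 1.
Test 1: faults giving observed 1 are {U2 stuck-at-1, U2 inverted output, U3 stuck-at-1, U3 inverted output}.
Test 2 (in0=1, in1=1, in2=0): fault-free U0=1, U1=0, U2=0, U3=1 → 1; observed 0. Eliminates U2 stuck-at-1, U2 inverted output, U3 stuck-at-1.
Only U3 inverted output is consistent with every test.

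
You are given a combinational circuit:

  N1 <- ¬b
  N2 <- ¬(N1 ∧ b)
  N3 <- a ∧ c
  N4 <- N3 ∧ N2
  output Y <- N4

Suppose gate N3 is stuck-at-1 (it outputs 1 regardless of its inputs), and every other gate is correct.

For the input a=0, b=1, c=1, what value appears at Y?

Propagate with N3 forced: N1=0, N2=1, N3=1 [stuck-at-1], N4=1.
So Y = 1. (Without the fault it would be 0.)

1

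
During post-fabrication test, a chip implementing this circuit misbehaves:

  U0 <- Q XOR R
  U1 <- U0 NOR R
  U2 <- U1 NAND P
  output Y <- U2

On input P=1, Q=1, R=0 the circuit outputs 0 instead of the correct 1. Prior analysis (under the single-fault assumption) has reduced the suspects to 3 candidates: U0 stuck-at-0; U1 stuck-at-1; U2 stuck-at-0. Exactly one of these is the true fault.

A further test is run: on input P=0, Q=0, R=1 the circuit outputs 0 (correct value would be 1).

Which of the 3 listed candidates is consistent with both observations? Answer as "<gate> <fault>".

Evaluate each candidate on input P=0, Q=0, R=1:
  U0 stuck-at-0: U0=0 [stuck-at-0], U1=0, U2=1 → 1 — eliminated
  U1 stuck-at-1: U0=1, U1=1 [stuck-at-1], U2=1 → 1 — eliminated
  U2 stuck-at-0: U0=1, U1=0, U2=0 [stuck-at-0] → 0 — matches
Only U2 stuck-at-0 reproduces the observed 0.

U2 stuck-at-0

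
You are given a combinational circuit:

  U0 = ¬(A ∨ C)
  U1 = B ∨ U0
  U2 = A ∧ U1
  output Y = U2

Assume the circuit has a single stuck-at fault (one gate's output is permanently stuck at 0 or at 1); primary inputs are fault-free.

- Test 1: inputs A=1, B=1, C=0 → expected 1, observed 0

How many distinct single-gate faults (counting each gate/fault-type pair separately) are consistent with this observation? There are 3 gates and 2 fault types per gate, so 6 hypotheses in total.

Fault-free: U0=0, U1=1, U2=1 → 1. Observed 0.
  U0 stuck-at-0: output 1 ✗
  U0 stuck-at-1: output 1 ✗
  U1 stuck-at-0: output 0 ✓
  U1 stuck-at-1: output 1 ✗
  U2 stuck-at-0: output 0 ✓
  U2 stuck-at-1: output 1 ✗
Consistent faults: {U1 stuck-at-0, U2 stuck-at-0} — 2 in all.

2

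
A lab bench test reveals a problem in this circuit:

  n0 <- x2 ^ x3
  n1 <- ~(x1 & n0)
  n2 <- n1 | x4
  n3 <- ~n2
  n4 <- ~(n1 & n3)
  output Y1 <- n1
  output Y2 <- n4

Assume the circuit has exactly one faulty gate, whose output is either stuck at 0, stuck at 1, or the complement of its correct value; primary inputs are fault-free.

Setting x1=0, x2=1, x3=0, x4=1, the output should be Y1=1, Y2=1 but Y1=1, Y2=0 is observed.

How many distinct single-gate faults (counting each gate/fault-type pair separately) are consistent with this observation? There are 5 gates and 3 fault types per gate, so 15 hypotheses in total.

6

Fault-free: n0=1, n1=1, n2=1, n3=0, n4=1 → Y1=1, Y2=1. Observed Y1=1, Y2=0.
  n0: none of the 3 fault types match ✗
  n1: none of the 3 fault types match ✗
  n2: stuck-at-0, inverted output ✓; others ✗
  n3: stuck-at-1, inverted output ✓; others ✗
  n4: stuck-at-0, inverted output ✓; others ✗
Consistent faults: {n2 stuck-at-0, n2 inverted output, n3 stuck-at-1, n3 inverted output, n4 stuck-at-0, n4 inverted output} — 6 in all.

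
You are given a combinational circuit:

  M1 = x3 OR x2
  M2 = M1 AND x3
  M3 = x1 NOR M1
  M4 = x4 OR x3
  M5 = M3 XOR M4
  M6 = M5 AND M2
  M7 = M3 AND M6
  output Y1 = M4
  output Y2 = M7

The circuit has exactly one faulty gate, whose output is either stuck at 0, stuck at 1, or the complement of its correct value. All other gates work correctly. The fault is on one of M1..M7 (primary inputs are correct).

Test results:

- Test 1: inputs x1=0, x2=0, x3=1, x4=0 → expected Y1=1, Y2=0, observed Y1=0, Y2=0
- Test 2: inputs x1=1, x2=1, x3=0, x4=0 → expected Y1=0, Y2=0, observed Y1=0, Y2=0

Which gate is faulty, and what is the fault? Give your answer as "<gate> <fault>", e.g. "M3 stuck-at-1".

Fault-free values for test 1 (x1=0, x2=0, x3=1, x4=0): M1=1, M2=1, M3=0, M4=1, M5=1, M6=1, M7=0, giving Y1=1, Y2=0. Observed Y1=0, Y2=0.
Test 1: faults giving observed Y1=0, Y2=0 are {M4 stuck-at-0, M4 inverted output}.
Test 2 (x1=1, x2=1, x3=0, x4=0): fault-free M1=1, M2=0, M3=0, M4=0, M5=0, M6=0, M7=0 → Y1=0, Y2=0; observed Y1=0, Y2=0. Eliminates M4 inverted output.
Only M4 stuck-at-0 is consistent with every test.

M4 stuck-at-0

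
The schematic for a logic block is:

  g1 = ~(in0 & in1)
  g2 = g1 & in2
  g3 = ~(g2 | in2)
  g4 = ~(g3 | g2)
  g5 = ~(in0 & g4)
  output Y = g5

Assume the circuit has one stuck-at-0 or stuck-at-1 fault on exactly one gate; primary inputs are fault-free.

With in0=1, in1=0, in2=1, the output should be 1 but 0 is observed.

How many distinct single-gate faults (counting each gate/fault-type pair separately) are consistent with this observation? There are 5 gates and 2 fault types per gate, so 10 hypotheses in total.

Fault-free: g1=1, g2=1, g3=0, g4=0, g5=1 → 1. Observed 0.
  g1 stuck-at-0: output 0 ✓
  g1 stuck-at-1: output 1 ✗
  g2 stuck-at-0: output 0 ✓
  g2 stuck-at-1: output 1 ✗
  g3 stuck-at-0: output 1 ✗
  g3 stuck-at-1: output 1 ✗
  g4 stuck-at-0: output 1 ✗
  g4 stuck-at-1: output 0 ✓
  g5 stuck-at-0: output 0 ✓
  g5 stuck-at-1: output 1 ✗
Consistent faults: {g1 stuck-at-0, g2 stuck-at-0, g4 stuck-at-1, g5 stuck-at-0} — 4 in all.

4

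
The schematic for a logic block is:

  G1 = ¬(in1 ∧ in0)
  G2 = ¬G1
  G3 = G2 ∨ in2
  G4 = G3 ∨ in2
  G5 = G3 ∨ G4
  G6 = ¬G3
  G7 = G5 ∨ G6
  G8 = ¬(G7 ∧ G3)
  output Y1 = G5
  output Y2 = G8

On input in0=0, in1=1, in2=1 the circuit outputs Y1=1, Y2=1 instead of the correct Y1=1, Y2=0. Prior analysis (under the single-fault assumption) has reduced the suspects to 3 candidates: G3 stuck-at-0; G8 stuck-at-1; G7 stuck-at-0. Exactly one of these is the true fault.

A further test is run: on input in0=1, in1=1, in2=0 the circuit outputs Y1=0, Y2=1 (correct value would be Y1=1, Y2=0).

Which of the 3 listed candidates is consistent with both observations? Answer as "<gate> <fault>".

G3 stuck-at-0

Evaluate each candidate on input in0=1, in1=1, in2=0:
  G3 stuck-at-0: G1=0, G2=1, G3=0 [stuck-at-0], G4=0, G5=0, G6=1, G7=1, G8=1 → Y1=0, Y2=1 — matches
  G8 stuck-at-1: G1=0, G2=1, G3=1, G4=1, G5=1, G6=0, G7=1, G8=1 [stuck-at-1] → Y1=1, Y2=1 — eliminated
  G7 stuck-at-0: G1=0, G2=1, G3=1, G4=1, G5=1, G6=0, G7=0 [stuck-at-0], G8=1 → Y1=1, Y2=1 — eliminated
Only G3 stuck-at-0 reproduces the observed Y1=0, Y2=1.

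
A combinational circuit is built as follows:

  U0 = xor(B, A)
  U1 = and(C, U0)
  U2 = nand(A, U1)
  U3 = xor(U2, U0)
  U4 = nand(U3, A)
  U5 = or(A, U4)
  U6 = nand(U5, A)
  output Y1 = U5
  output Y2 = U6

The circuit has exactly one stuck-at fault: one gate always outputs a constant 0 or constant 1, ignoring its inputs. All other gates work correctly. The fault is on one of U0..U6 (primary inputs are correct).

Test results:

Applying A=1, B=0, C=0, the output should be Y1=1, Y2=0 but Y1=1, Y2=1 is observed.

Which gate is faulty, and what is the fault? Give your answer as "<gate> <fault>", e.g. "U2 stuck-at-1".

U6 stuck-at-1

Fault-free values for test 1 (A=1, B=0, C=0): U0=1, U1=0, U2=1, U3=0, U4=1, U5=1, U6=0, giving Y1=1, Y2=0. Observed Y1=1, Y2=1.
Test 1: faults giving observed Y1=1, Y2=1 are {U6 stuck-at-1}.
Only U6 stuck-at-1 is consistent with every test.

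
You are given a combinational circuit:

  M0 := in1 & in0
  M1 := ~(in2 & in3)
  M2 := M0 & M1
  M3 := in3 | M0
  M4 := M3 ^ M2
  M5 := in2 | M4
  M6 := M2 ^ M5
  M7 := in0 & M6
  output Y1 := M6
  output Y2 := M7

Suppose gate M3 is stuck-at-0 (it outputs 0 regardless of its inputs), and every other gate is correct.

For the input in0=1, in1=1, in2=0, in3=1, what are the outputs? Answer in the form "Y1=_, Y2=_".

Y1=0, Y2=0

Propagate with M3 forced: M0=1, M1=1, M2=1, M3=0 [stuck-at-0], M4=1, M5=1, M6=0, M7=0.
So the outputs are Y1=0, Y2=0. (Without the fault they would be Y1=1, Y2=1.)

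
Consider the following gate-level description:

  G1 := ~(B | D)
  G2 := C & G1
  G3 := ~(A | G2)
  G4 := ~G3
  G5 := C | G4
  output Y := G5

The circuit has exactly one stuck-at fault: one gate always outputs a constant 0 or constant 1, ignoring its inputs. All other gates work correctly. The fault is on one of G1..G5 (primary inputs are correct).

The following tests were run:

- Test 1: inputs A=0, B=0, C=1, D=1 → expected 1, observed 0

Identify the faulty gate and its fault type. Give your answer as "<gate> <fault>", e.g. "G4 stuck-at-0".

G5 stuck-at-0

Fault-free values for test 1 (A=0, B=0, C=1, D=1): G1=0, G2=0, G3=1, G4=0, G5=1, giving Y=1. Observed 0.
Test 1: faults giving observed 0 are {G5 stuck-at-0}.
Only G5 stuck-at-0 is consistent with every test.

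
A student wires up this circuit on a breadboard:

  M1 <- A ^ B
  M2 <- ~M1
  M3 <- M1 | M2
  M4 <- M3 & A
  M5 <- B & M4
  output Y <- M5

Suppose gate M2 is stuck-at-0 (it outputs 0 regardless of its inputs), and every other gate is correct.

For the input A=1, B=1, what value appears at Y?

Propagate with M2 forced: M1=0, M2=0 [stuck-at-0], M3=0, M4=0, M5=0.
So Y = 0. (Without the fault it would be 1.)

0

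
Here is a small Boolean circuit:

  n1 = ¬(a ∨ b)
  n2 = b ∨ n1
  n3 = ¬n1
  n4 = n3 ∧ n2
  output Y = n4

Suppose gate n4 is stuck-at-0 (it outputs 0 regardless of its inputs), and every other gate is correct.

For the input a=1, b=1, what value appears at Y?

Propagate with n4 forced: n1=0, n2=1, n3=1, n4=0 [stuck-at-0].
So Y = 0. (Without the fault it would be 1.)

0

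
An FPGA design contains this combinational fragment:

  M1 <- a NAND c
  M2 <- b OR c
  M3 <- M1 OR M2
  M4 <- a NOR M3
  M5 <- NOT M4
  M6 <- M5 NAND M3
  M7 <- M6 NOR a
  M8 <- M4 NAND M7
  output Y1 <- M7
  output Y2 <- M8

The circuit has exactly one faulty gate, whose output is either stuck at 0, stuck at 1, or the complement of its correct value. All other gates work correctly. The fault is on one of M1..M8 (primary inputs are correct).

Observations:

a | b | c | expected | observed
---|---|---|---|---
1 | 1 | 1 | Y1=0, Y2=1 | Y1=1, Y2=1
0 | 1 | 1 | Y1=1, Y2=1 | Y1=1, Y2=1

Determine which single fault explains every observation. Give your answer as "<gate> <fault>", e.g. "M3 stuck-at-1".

Fault-free values for test 1 (a=1, b=1, c=1): M1=0, M2=1, M3=1, M4=0, M5=1, M6=0, M7=0, M8=1, giving Y1=0, Y2=1. Observed Y1=1, Y2=1.
Test 1: faults giving observed Y1=1, Y2=1 are {M7 stuck-at-1, M7 inverted output}.
Test 2 (a=0, b=1, c=1): fault-free M1=1, M2=1, M3=1, M4=0, M5=1, M6=0, M7=1, M8=1 → Y1=1, Y2=1; observed Y1=1, Y2=1. Eliminates M7 inverted output.
Only M7 stuck-at-1 is consistent with every test.

M7 stuck-at-1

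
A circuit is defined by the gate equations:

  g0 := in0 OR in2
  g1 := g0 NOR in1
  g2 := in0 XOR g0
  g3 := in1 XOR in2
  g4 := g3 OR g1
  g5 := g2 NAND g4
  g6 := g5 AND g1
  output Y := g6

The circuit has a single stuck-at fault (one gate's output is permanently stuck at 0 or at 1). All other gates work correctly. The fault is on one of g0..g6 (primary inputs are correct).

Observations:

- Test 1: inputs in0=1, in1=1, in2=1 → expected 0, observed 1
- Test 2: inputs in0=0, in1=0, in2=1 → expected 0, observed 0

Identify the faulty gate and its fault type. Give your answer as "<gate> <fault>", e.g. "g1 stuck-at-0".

Fault-free values for test 1 (in0=1, in1=1, in2=1): g0=1, g1=0, g2=0, g3=0, g4=0, g5=1, g6=0, giving Y=0. Observed 1.
Test 1: faults giving observed 1 are {g1 stuck-at-1, g6 stuck-at-1}.
Test 2 (in0=0, in1=0, in2=1): fault-free g0=1, g1=0, g2=1, g3=1, g4=1, g5=0, g6=0 → 0; observed 0. Eliminates g6 stuck-at-1.
Only g1 stuck-at-1 is consistent with every test.

g1 stuck-at-1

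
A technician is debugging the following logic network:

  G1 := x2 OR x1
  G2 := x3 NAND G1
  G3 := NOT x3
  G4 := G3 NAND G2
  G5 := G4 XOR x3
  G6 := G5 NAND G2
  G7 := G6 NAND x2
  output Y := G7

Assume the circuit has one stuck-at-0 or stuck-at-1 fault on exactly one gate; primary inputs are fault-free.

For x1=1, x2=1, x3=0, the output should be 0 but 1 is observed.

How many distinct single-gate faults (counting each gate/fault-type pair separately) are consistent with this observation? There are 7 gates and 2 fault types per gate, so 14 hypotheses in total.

5

Fault-free: G1=1, G2=1, G3=1, G4=0, G5=0, G6=1, G7=0 → 0. Observed 1.
  G1 stuck-at-0: output 0 ✗
  G1 stuck-at-1: output 0 ✗
  G2 stuck-at-0: output 0 ✗
  G2 stuck-at-1: output 0 ✗
  G3 stuck-at-0: output 1 ✓
  G3 stuck-at-1: output 0 ✗
  G4 stuck-at-0: output 0 ✗
  G4 stuck-at-1: output 1 ✓
  G5 stuck-at-0: output 0 ✗
  G5 stuck-at-1: output 1 ✓
  G6 stuck-at-0: output 1 ✓
  G6 stuck-at-1: output 0 ✗
  G7 stuck-at-0: output 0 ✗
  G7 stuck-at-1: output 1 ✓
Consistent faults: {G3 stuck-at-0, G4 stuck-at-1, G5 stuck-at-1, G6 stuck-at-0, G7 stuck-at-1} — 5 in all.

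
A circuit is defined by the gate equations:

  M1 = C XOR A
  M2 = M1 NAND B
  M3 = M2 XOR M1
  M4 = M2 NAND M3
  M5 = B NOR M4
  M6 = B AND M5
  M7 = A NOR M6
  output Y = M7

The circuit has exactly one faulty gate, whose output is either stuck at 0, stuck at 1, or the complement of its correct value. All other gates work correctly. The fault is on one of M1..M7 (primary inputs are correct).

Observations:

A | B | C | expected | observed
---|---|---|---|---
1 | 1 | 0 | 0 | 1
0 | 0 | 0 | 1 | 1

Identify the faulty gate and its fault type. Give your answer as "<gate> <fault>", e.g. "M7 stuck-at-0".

Fault-free values for test 1 (A=1, B=1, C=0): M1=1, M2=0, M3=1, M4=1, M5=0, M6=0, M7=0, giving Y=0. Observed 1.
Test 1: faults giving observed 1 are {M7 stuck-at-1, M7 inverted output}.
Test 2 (A=0, B=0, C=0): fault-free M1=0, M2=1, M3=1, M4=0, M5=1, M6=0, M7=1 → 1; observed 1. Eliminates M7 inverted output.
Only M7 stuck-at-1 is consistent with every test.

M7 stuck-at-1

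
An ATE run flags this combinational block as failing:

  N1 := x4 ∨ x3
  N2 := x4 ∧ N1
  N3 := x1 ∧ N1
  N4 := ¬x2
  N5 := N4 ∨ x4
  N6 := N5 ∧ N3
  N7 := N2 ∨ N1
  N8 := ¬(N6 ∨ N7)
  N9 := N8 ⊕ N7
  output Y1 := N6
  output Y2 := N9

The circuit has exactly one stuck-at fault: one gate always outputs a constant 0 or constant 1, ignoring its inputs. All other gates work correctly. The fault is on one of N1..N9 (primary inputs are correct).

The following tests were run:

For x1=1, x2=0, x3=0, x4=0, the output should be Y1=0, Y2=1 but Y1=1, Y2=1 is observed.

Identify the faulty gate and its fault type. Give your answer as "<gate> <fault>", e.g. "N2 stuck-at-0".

N1 stuck-at-1

Fault-free values for test 1 (x1=1, x2=0, x3=0, x4=0): N1=0, N2=0, N3=0, N4=1, N5=1, N6=0, N7=0, N8=1, N9=1, giving Y1=0, Y2=1. Observed Y1=1, Y2=1.
Test 1: faults giving observed Y1=1, Y2=1 are {N1 stuck-at-1}.
Only N1 stuck-at-1 is consistent with every test.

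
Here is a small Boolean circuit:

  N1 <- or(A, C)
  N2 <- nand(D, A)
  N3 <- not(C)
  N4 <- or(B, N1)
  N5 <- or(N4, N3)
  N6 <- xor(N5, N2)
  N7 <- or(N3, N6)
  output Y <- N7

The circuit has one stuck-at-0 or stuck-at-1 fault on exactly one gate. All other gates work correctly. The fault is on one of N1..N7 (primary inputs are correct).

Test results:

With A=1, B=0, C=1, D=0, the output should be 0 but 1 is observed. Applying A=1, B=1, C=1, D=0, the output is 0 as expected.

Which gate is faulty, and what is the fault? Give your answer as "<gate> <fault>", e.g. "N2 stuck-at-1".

Fault-free values for test 1 (A=1, B=0, C=1, D=0): N1=1, N2=1, N3=0, N4=1, N5=1, N6=0, N7=0, giving Y=0. Observed 1.
Test 1: faults giving observed 1 are {N1 stuck-at-0, N2 stuck-at-0, N3 stuck-at-1, N4 stuck-at-0, N5 stuck-at-0, N6 stuck-at-1, N7 stuck-at-1}.
Test 2 (A=1, B=1, C=1, D=0): fault-free N1=1, N2=1, N3=0, N4=1, N5=1, N6=0, N7=0 → 0; observed 0. Eliminates N2 stuck-at-0, N3 stuck-at-1, N4 stuck-at-0, N5 stuck-at-0, N6 stuck-at-1, N7 stuck-at-1.
Only N1 stuck-at-0 is consistent with every test.

N1 stuck-at-0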